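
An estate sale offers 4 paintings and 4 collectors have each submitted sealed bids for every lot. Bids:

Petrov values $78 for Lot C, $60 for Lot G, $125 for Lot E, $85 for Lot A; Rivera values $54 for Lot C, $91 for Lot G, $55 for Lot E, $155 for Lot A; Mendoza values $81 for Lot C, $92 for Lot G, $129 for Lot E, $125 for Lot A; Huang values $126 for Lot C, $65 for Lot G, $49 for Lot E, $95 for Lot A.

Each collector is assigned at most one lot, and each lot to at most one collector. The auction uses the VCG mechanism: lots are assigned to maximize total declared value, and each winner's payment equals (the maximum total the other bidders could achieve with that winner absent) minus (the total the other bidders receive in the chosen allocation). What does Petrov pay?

Petrov pays $37.

Efficient allocation: Petrov→Lot E ($125), Rivera→Lot A ($155), Mendoza→Lot G ($92), Huang→Lot C ($126); total welfare W = $498.
Petrov receives Lot E at value $125, so the others get W − 125 = $373.
Without Petrov: best allocation of the remaining 3 bidders over all 4 lots is Rivera→Lot A ($155), Mendoza→Lot E ($129), Huang→Lot C ($126), total $410.
VCG payment = (others' best without Petrov) − (others' welfare with Petrov) = 410 − 373 = $37.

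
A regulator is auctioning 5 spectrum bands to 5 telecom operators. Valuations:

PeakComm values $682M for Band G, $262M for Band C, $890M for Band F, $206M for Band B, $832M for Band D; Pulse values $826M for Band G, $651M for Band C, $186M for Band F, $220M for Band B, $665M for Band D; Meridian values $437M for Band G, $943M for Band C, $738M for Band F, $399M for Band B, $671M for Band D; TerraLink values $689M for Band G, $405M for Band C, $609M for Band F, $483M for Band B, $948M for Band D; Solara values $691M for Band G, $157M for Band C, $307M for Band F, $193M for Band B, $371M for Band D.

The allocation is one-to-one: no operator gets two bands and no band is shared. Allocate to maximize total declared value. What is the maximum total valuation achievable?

Max total: $3800M

Optimal: PeakComm→Band F ($890M), Pulse→Band G ($826M), Meridian→Band C ($943M), TerraLink→Band D ($948M), Solara→Band B ($193M) — total 890+826+943+948+193 = $3800M.
Column-greedy (each band in turn goes to its best remaining operator) gives $3513M, worse by 287.
Every other assignment is strictly worse.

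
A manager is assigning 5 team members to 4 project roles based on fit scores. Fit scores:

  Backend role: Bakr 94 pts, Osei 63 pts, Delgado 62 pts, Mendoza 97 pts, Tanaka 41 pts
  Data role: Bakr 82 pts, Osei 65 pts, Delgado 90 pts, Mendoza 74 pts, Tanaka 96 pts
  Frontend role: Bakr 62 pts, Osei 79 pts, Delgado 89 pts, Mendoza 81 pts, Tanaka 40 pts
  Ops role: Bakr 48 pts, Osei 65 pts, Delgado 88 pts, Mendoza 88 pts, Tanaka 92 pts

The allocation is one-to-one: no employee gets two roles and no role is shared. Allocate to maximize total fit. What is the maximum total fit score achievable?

Optimal: Bakr→Backend role (94 pts), Tanaka→Data role (96 pts), Delgado→Frontend role (89 pts), Mendoza→Ops role (88 pts) — total 94+96+89+88 = 367 pts.
Row-greedy (each employee in turn takes its best remaining role) gives 351 pts, worse by 16.
Every other assignment is strictly worse.

Max total: 367 pts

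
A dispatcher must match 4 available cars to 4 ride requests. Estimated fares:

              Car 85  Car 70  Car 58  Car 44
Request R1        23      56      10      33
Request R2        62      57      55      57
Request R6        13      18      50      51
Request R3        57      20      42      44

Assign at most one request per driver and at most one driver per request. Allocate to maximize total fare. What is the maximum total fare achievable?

Optimal: Car 85→Request R3 ($57), Car 70→Request R1 ($56), Car 58→Request R6 ($50), Car 44→Request R2 ($57) — total 57+56+50+57 = $220.
Max-entry greedy (repeatedly take the single best remaining cell) gives $211, worse by 9.
Swapping Car 58↔Car 44 (Car 58→Request R2 $55, Car 44→Request R6 $51) loses 1.
No other one-to-one assignment exceeds $220.

Maximum total: $220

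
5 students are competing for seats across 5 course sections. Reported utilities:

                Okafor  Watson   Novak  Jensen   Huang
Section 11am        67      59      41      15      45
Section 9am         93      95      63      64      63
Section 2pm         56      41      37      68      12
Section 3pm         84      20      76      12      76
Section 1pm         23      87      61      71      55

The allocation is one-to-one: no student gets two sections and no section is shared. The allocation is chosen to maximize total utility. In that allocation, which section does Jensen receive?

This is the linear assignment problem.
Optimal: Okafor→Section 9am (93 points), Watson→Section 1pm (87 points), Novak→Section 3pm (76 points), Jensen→Section 2pm (68 points), Huang→Section 11am (45 points) — total 93+87+76+68+45 = 369 points.
Max-entry greedy (repeatedly take the single best remaining cell) gives 332 points, worse by 37.
Jensen's own top section is Section 1pm (71 points), but forcing Jensen→Section 1pm and reassigning the rest optimally gives only 346 points — worse by 23.

Jensen receives Section 2pm.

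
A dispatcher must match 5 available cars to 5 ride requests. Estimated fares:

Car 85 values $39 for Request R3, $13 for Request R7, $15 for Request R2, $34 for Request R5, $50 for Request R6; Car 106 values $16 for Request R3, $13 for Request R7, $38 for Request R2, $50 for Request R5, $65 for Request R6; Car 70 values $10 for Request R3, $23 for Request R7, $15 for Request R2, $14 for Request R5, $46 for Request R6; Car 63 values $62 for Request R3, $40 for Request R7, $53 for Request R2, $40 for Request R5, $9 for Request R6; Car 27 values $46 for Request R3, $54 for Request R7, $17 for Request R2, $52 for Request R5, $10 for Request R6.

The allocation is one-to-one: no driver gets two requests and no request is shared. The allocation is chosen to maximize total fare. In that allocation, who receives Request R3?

Car 85 receives Request R3.

This is a one-to-one assignment (maximum-weight bipartite matching).
Optimal: Car 85→Request R3 ($39), Car 106→Request R5 ($50), Car 70→Request R6 ($46), Car 63→Request R2 ($53), Car 27→Request R7 ($54) — total 39+50+46+53+54 = $242.
Next-best assignment: Car 85→Request R5, Car 106→Request R2, Car 70→Request R6, Car 63→Request R3, Car 27→Request R7 = $234.
Checked against all permutations: $242 is optimal.
Car 85's own top request is Request R6 ($50), but forcing Car 85→Request R6 and reassigning the rest optimally gives only $231 — worse by 11.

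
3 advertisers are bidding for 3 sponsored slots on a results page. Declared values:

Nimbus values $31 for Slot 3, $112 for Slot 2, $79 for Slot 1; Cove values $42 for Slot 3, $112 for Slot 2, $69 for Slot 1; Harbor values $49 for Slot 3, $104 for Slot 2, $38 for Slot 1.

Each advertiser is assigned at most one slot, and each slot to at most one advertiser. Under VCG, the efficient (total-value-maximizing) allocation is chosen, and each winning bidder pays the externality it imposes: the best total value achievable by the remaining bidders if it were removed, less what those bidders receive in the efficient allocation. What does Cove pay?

Efficient allocation: Nimbus→Slot 1 ($79), Cove→Slot 2 ($112), Harbor→Slot 3 ($49); total welfare W = $240.
Cove receives Slot 2 at value $112, so the others get W − 112 = $128.
Without Cove: best allocation of the remaining 2 bidders over all 3 slots is Nimbus→Slot 1 ($79), Harbor→Slot 2 ($104), total $183.
VCG payment = (others' best without Cove) − (others' welfare with Cove) = 183 − 128 = $55.

Cove pays $55.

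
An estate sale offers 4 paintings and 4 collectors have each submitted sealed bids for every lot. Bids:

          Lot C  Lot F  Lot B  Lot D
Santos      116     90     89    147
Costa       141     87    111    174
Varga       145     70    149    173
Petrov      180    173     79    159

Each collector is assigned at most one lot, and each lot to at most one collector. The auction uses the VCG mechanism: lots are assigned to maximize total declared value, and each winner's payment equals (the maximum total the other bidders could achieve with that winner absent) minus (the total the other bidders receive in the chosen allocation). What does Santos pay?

Santos pays $7.

Efficient allocation: Santos→Lot C ($116), Costa→Lot D ($174), Varga→Lot B ($149), Petrov→Lot F ($173); total welfare W = $612.
Santos receives Lot C at value $116, so the others get W − 116 = $496.
Without Santos: best allocation of the remaining 3 bidders over all 4 lots is Costa→Lot D ($174), Varga→Lot B ($149), Petrov→Lot C ($180), total $503.
VCG payment = (others' best without Santos) − (others' welfare with Santos) = 503 − 496 = $7.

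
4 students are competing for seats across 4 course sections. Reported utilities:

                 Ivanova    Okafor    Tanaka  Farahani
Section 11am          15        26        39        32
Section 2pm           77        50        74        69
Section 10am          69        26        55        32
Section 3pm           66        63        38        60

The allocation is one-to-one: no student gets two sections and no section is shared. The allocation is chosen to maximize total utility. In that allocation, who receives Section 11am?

Optimal: Ivanova→Section 10am (69 points), Okafor→Section 3pm (63 points), Tanaka→Section 11am (39 points), Farahani→Section 2pm (69 points) — total 69+63+39+69 = 240 points.
No other one-to-one assignment exceeds 240 points.
Tanaka's own top section is Section 2pm (74 points), but forcing Tanaka→Section 2pm and reassigning the rest optimally gives only 238 points — worse by 2.

Tanaka receives Section 11am.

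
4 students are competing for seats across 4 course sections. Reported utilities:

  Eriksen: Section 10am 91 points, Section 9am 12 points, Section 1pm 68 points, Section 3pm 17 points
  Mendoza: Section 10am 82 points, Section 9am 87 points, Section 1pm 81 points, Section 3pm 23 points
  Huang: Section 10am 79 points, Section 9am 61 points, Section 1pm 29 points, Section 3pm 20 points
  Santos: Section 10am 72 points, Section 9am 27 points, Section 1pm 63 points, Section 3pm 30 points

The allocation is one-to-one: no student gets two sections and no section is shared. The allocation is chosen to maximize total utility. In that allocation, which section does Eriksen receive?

Optimal: Eriksen→Section 1pm (68 points), Mendoza→Section 9am (87 points), Huang→Section 10am (79 points), Santos→Section 3pm (30 points) — total 68+87+79+30 = 264 points.
Every other assignment is strictly worse.
Eriksen's own top section is Section 10am (91 points), but forcing Eriksen→Section 10am and reassigning the rest optimally gives only 263 points — worse by 1.

Eriksen receives Section 1pm.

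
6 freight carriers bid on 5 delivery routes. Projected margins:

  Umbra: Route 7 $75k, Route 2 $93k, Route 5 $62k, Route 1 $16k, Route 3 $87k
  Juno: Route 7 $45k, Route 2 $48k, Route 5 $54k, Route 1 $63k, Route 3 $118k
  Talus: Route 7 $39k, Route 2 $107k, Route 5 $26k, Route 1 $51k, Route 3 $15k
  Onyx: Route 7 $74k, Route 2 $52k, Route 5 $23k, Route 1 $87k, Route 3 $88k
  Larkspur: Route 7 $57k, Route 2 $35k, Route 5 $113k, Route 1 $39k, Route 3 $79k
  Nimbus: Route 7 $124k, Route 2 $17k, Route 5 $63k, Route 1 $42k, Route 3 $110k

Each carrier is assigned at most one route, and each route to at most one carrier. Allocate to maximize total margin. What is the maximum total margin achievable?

Max total: $549k

Optimal: Nimbus→Route 7 ($124k), Talus→Route 2 ($107k), Larkspur→Route 5 ($113k), Onyx→Route 1 ($87k), Juno→Route 3 ($118k) — total 124+107+113+87+118 = $549k.
Swapping Onyx↔Nimbus (Onyx→Route 7 $74k, Nimbus→Route 1 $42k) loses 95.
Checked against all permutations: $549k is optimal.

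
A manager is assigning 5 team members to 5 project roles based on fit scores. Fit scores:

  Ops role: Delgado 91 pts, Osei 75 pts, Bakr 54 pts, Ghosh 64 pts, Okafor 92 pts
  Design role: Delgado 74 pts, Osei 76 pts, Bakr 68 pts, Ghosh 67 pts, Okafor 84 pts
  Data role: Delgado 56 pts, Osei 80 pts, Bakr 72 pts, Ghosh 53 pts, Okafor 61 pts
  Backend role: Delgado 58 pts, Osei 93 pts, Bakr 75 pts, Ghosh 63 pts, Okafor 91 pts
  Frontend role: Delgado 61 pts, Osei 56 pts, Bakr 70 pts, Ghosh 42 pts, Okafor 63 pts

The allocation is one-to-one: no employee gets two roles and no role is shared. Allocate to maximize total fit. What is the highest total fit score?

Maximum total: 399 pts

Treat this as an assignment problem: match each employee to one role.
Optimal: Delgado→Ops role (91 pts), Osei→Data role (80 pts), Bakr→Frontend role (70 pts), Ghosh→Design role (67 pts), Okafor→Backend role (91 pts) — total 91+80+70+67+91 = 399 pts.
Max-entry greedy (repeatedly take the single best remaining cell) gives 373 pts, worse by 26.
Every other assignment is strictly worse.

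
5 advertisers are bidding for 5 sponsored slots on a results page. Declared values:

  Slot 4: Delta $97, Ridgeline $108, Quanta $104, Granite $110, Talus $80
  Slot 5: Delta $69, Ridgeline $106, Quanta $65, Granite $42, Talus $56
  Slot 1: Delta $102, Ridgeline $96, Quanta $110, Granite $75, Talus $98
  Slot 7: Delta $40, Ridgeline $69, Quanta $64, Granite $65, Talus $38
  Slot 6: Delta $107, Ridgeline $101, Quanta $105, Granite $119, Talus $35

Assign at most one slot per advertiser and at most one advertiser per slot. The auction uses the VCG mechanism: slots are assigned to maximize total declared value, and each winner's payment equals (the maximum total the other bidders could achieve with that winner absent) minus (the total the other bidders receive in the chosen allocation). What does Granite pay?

Efficient allocation: Delta→Slot 6 ($107), Ridgeline→Slot 5 ($106), Quanta→Slot 7 ($64), Granite→Slot 4 ($110), Talus→Slot 1 ($98); total welfare W = $485.
Granite receives Slot 4 at value $110, so the others get W − 110 = $375.
Without Granite: best allocation of the remaining 4 bidders over all 5 slots is Delta→Slot 6 ($107), Ridgeline→Slot 5 ($106), Quanta→Slot 4 ($104), Talus→Slot 1 ($98), total $415.
VCG payment = (others' best without Granite) − (others' welfare with Granite) = 415 − 375 = $40.

Granite pays $40.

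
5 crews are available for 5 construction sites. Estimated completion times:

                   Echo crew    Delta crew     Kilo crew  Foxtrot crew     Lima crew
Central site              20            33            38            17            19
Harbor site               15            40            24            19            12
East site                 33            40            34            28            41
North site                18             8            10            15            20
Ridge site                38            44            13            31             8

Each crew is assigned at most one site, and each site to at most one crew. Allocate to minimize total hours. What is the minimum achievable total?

Optimal: Echo crew→Central site (20 hours), Delta crew→North site (8 hours), Kilo crew→Ridge site (13 hours), Foxtrot crew→East site (28 hours), Lima crew→Harbor site (12 hours) — total 20+8+13+28+12 = 81 hours.
Row-greedy (each crew in turn takes its cheapest remaining site) gives 94 hours, worse by 13.

Minimum total: 81 hours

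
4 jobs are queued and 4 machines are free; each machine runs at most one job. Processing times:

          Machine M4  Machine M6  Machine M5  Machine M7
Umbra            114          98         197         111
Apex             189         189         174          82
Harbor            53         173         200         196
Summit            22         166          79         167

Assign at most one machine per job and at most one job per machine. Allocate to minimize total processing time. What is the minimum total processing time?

This is a one-to-one assignment (minimum-cost bipartite matching).
Optimal: Umbra→Machine M6 (98 min), Apex→Machine M7 (82 min), Harbor→Machine M4 (53 min), Summit→Machine M5 (79 min) — total 98+82+53+79 = 312 min.
Min-entry greedy (repeatedly take the single cheapest remaining cell) gives 402 min, worse by 90.

Min total: 312 min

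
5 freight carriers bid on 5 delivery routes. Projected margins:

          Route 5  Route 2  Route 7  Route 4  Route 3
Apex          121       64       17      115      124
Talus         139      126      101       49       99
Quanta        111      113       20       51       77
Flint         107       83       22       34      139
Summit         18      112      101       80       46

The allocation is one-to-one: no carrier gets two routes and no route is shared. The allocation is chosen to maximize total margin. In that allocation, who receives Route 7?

Summit receives Route 7.

Optimal: Apex→Route 4 ($115k), Talus→Route 5 ($139k), Quanta→Route 2 ($113k), Flint→Route 3 ($139k), Summit→Route 7 ($101k) — total 115+139+113+139+101 = $607k.
Row-greedy (each carrier in turn takes its best remaining route) gives $511k, worse by 96.
Swapping Summit↔Talus (Summit→Route 5 $18k, Talus→Route 7 $101k) loses 121.
Every other assignment is strictly worse.
Summit's own top route is Route 2 ($112k), but forcing Summit→Route 2 and reassigning the rest optimally gives only $578k — worse by 29.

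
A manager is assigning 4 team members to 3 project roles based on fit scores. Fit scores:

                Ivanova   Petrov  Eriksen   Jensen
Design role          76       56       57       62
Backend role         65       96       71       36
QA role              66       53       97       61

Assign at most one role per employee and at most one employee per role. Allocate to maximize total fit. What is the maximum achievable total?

This is a one-to-one assignment (maximum-weight bipartite matching).
Optimal: Ivanova→Design role (76 pts), Petrov→Backend role (96 pts), Eriksen→QA role (97 pts) — total 76+96+97 = 269 pts.

Maximum total: 269 pts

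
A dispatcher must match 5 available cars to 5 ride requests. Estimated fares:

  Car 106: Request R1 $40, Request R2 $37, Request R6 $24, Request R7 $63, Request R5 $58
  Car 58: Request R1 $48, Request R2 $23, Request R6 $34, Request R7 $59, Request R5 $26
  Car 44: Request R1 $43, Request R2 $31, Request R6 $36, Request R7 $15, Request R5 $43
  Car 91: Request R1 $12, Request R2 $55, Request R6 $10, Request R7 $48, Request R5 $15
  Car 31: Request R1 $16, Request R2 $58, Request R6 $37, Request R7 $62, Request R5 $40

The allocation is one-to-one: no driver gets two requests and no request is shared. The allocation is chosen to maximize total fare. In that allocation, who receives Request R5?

Car 106 receives Request R5.

This is the linear assignment problem.
Optimal: Car 106→Request R5 ($58), Car 58→Request R1 ($48), Car 44→Request R6 ($36), Car 91→Request R2 ($55), Car 31→Request R7 ($62) — total 58+48+36+55+62 = $259.
Column-greedy (each request in turn goes to its best remaining driver) gives $220, worse by 39.
Swapping Car 31↔Car 58 (Car 31→Request R1 $16, Car 58→Request R7 $59) loses 35.
Car 106's own top request is Request R7 ($63), but forcing Car 106→Request R7 and reassigning the rest optimally gives only $246 — worse by 13.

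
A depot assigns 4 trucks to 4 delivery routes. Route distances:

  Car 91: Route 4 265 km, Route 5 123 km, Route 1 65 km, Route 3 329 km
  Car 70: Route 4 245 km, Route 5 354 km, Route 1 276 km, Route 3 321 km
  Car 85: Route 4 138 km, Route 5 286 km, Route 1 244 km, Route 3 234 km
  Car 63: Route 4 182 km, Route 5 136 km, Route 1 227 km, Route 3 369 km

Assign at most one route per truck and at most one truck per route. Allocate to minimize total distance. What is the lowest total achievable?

Min total: 660 km

Optimal: Car 91→Route 1 (65 km), Car 70→Route 3 (321 km), Car 85→Route 4 (138 km), Car 63→Route 5 (136 km) — total 65+321+138+136 = 660 km.
Row-greedy (each truck in turn takes its cheapest remaining route) gives 680 km, worse by 20.
No other one-to-one assignment undercuts 660 km.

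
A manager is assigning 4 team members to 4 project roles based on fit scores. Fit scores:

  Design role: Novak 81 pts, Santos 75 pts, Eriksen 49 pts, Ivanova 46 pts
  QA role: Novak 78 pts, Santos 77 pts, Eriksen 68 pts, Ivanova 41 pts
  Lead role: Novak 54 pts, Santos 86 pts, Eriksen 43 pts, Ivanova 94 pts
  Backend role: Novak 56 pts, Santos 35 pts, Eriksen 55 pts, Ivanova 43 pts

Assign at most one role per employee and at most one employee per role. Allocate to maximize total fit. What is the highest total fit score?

Optimal: Novak→Design role (81 pts), Santos→QA role (77 pts), Eriksen→Backend role (55 pts), Ivanova→Lead role (94 pts) — total 81+77+55+94 = 307 pts.
Row-greedy (each employee in turn takes its best remaining role) gives 278 pts, worse by 29.
Next-best assignment: Novak→QA role, Santos→Design role, Eriksen→Backend role, Ivanova→Lead role = 302 pts.
No other one-to-one assignment exceeds 307 pts.

Maximum total: 307 pts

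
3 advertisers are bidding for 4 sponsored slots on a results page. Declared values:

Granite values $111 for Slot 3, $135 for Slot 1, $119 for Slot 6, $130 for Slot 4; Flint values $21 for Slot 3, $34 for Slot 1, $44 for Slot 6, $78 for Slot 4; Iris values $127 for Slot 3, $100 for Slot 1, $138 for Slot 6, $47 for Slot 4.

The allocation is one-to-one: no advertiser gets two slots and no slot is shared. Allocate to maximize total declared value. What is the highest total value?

Maximum total: $351

Optimal: Granite→Slot 1 ($135), Flint→Slot 4 ($78), Iris→Slot 6 ($138) — total 135+78+138 = $351.
Column-greedy (each slot in turn goes to its best remaining advertiser) gives $306, worse by 45.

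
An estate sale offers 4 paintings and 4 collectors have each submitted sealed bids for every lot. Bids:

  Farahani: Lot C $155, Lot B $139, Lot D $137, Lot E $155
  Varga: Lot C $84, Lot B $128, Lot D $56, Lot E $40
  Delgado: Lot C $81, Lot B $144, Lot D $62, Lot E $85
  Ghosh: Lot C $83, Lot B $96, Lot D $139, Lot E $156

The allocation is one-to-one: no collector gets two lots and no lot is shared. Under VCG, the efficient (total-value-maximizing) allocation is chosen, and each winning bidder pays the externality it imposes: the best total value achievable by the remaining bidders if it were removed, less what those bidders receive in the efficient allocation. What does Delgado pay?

Delgado pays $61.

Efficient allocation: Farahani→Lot E ($155), Varga→Lot C ($84), Delgado→Lot B ($144), Ghosh→Lot D ($139); total welfare W = $522.
Delgado receives Lot B at value $144, so the others get W − 144 = $378.
Without Delgado: best allocation of the remaining 3 bidders over all 4 lots is Farahani→Lot C ($155), Varga→Lot B ($128), Ghosh→Lot E ($156), total $439.
VCG payment = (others' best without Delgado) − (others' welfare with Delgado) = 439 − 378 = $61.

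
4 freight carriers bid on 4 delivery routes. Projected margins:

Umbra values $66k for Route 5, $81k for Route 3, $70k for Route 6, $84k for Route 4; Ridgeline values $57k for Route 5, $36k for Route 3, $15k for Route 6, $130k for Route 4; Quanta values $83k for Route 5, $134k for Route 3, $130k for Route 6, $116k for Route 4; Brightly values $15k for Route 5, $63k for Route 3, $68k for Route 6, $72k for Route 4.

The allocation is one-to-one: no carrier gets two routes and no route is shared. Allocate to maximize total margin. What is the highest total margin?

Max total: $398k

Optimal: Umbra→Route 5 ($66k), Ridgeline→Route 4 ($130k), Quanta→Route 3 ($134k), Brightly→Route 6 ($68k) — total 66+130+134+68 = $398k.
Max-entry greedy (repeatedly take the single best remaining cell) gives $349k, worse by 49.
Next-best assignment: Umbra→Route 5, Ridgeline→Route 4, Quanta→Route 6, Brightly→Route 3 = $389k.
Swapping Quanta↔Brightly (Quanta→Route 6 $130k, Brightly→Route 3 $63k) loses 9.
No other one-to-one assignment exceeds $398k.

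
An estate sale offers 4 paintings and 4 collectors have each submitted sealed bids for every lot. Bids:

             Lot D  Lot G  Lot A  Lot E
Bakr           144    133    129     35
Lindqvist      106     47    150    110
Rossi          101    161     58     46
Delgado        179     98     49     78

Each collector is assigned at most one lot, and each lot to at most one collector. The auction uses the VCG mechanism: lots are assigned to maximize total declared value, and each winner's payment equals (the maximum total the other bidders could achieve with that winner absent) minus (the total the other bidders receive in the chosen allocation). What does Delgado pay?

Efficient allocation: Bakr→Lot A ($129), Lindqvist→Lot E ($110), Rossi→Lot G ($161), Delgado→Lot D ($179); total welfare W = $579.
Delgado receives Lot D at value $179, so the others get W − 179 = $400.
Without Delgado: best allocation of the remaining 3 bidders over all 4 lots is Bakr→Lot D ($144), Lindqvist→Lot A ($150), Rossi→Lot G ($161), total $455.
VCG payment = (others' best without Delgado) − (others' welfare with Delgado) = 455 − 400 = $55.

Delgado pays $55.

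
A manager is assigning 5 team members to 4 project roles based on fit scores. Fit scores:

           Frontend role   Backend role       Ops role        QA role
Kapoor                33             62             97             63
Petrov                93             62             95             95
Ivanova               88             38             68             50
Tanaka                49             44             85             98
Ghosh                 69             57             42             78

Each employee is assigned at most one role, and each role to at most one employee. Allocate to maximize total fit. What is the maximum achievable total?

Optimal: Petrov→Frontend role (93 pts), Ghosh→Backend role (57 pts), Kapoor→Ops role (97 pts), Tanaka→QA role (98 pts) — total 93+57+97+98 = 345 pts.
Row-greedy (each employee in turn takes its best remaining role) gives 324 pts, worse by 21.
Checked against all permutations: 345 pts is optimal.

Maximum total: 345 pts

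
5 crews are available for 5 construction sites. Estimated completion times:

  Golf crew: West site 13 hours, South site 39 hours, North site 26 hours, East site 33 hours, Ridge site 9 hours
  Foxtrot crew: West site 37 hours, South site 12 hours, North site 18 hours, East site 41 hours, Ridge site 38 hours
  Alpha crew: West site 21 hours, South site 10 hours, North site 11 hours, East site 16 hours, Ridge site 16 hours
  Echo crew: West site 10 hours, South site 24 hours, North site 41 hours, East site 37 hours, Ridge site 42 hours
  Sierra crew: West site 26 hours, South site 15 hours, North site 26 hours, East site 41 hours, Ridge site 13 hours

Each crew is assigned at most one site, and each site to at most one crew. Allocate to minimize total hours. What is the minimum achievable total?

Minimum total: 68 hours

Optimal: Golf crew→Ridge site (9 hours), Foxtrot crew→North site (18 hours), Alpha crew→East site (16 hours), Echo crew→West site (10 hours), Sierra crew→South site (15 hours) — total 9+18+16+10+15 = 68 hours.
Swapping Echo crew↔Foxtrot crew (Echo crew→North site 41 hours, Foxtrot crew→West site 37 hours) adds 50.
Checked against all permutations: 68 hours is optimal.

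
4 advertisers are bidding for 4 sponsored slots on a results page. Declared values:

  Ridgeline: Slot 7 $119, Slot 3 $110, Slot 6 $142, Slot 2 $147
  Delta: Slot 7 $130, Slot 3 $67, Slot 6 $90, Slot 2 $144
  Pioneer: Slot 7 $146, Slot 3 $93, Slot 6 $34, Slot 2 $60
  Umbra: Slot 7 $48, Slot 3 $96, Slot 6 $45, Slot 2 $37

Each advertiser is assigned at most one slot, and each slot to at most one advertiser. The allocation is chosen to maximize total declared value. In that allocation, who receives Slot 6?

Ridgeline receives Slot 6.

This is a one-to-one assignment (maximum-weight bipartite matching).
Optimal: Ridgeline→Slot 6 ($142), Delta→Slot 2 ($144), Pioneer→Slot 7 ($146), Umbra→Slot 3 ($96) — total 142+144+146+96 = $528.
Row-greedy (each advertiser in turn takes its best remaining slot) gives $415, worse by 113.
Checked against all permutations: $528 is optimal.
Ridgeline's own top slot is Slot 2 ($147), but forcing Ridgeline→Slot 2 and reassigning the rest optimally gives only $479 — worse by 49.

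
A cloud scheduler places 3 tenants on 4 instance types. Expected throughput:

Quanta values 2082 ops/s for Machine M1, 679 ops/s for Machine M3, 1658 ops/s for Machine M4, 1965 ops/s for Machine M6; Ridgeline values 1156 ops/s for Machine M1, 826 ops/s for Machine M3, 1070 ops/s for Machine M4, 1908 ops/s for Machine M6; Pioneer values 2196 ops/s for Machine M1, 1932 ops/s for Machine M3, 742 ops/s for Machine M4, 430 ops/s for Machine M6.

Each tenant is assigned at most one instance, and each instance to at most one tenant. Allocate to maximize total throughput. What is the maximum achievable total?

Maximum total: 5922 ops/s

This is the linear assignment problem.
Optimal: Quanta→Machine M1 (2082 ops/s), Ridgeline→Machine M6 (1908 ops/s), Pioneer→Machine M3 (1932 ops/s) — total 2082+1908+1932 = 5922 ops/s.
Next-best assignment: Quanta→Machine M4, Ridgeline→Machine M6, Pioneer→Machine M1 = 5762 ops/s.
Every other assignment is strictly worse.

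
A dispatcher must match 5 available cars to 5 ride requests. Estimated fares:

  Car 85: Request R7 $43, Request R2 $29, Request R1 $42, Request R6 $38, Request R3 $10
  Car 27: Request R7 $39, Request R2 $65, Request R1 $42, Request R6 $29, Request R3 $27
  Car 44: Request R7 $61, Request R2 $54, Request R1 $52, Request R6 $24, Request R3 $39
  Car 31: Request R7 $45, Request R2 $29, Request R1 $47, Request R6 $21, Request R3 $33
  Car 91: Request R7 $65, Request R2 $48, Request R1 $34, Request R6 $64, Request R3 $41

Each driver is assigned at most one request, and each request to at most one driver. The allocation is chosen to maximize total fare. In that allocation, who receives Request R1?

Car 85 receives Request R1.

Optimal: Car 85→Request R1 ($42), Car 27→Request R2 ($65), Car 44→Request R7 ($61), Car 31→Request R3 ($33), Car 91→Request R6 ($64) — total 42+65+61+33+64 = $265.
Row-greedy (each driver in turn takes its best remaining request) gives $257, worse by 8.
Next-best assignment: Car 85→Request R7, Car 27→Request R2, Car 44→Request R3, Car 31→Request R1, Car 91→Request R6 = $258.
Car 85's own top request is Request R7 ($43), but forcing Car 85→Request R7 and reassigning the rest optimally gives only $258 — worse by 7.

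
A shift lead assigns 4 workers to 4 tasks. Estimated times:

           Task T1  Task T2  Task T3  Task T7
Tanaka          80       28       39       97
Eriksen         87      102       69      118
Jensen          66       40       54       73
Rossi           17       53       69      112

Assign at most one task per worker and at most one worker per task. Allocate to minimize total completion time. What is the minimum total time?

Minimum total: 187 min

This is a one-to-one assignment (minimum-cost bipartite matching).
Optimal: Tanaka→Task T2 (28 min), Eriksen→Task T3 (69 min), Jensen→Task T7 (73 min), Rossi→Task T1 (17 min) — total 28+69+73+17 = 187 min.
Column-greedy (each task in turn goes to its cheapest remaining worker) gives 217 min, worse by 30.
No other one-to-one assignment undercuts 187 min.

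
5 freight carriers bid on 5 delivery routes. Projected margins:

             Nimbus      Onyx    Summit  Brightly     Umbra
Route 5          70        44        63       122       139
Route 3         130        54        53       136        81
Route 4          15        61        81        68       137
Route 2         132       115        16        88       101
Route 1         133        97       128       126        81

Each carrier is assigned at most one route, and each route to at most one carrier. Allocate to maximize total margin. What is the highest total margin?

Optimal: Nimbus→Route 3 ($130k), Onyx→Route 2 ($115k), Summit→Route 1 ($128k), Brightly→Route 5 ($122k), Umbra→Route 4 ($137k) — total 130+115+128+122+137 = $632k.
Column-greedy (each route in turn goes to its best remaining carrier) gives $585k, worse by 47.
No other one-to-one assignment exceeds $632k.

Maximum total: $632k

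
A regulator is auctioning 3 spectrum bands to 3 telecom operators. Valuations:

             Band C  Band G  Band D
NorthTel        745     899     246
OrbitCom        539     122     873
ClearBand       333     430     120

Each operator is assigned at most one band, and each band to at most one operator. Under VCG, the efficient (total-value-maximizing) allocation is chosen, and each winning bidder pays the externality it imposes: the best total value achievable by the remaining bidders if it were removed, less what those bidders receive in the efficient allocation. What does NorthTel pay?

NorthTel pays $97M.

Efficient allocation: NorthTel→Band G ($899M), OrbitCom→Band D ($873M), ClearBand→Band C ($333M); total welfare W = $2105M.
NorthTel receives Band G at value $899M, so the others get W − 899 = $1206M.
Without NorthTel: best allocation of the remaining 2 bidders over all 3 bands is OrbitCom→Band D ($873M), ClearBand→Band G ($430M), total $1303M.
VCG payment = (others' best without NorthTel) − (others' welfare with NorthTel) = 1303 − 1206 = $97M.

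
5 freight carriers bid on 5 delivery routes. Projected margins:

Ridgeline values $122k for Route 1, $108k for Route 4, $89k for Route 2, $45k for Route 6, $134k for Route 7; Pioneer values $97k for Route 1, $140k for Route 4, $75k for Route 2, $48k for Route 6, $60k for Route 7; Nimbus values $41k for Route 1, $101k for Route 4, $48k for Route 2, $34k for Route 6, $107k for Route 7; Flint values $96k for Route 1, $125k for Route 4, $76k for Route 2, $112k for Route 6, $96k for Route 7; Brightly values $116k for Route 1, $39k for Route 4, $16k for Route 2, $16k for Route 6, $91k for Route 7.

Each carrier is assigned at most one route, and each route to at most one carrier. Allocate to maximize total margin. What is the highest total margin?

This is the linear assignment problem.
Optimal: Ridgeline→Route 2 ($89k), Pioneer→Route 4 ($140k), Nimbus→Route 7 ($107k), Flint→Route 6 ($112k), Brightly→Route 1 ($116k) — total 89+140+107+112+116 = $564k.
Column-greedy (each route in turn goes to its best remaining carrier) gives $463k, worse by 101.
Swapping Pioneer↔Ridgeline (Pioneer→Route 2 $75k, Ridgeline→Route 4 $108k) loses 46.

Max total: $564k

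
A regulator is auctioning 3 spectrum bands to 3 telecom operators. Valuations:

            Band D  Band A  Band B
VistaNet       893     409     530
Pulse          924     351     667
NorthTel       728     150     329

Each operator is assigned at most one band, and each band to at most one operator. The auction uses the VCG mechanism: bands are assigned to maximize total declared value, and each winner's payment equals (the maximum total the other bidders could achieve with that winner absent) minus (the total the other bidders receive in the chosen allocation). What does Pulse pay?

Efficient allocation: VistaNet→Band A ($409M), Pulse→Band B ($667M), NorthTel→Band D ($728M); total welfare W = $1804M.
Pulse receives Band B at value $667M, so the others get W − 667 = $1137M.
Without Pulse: best allocation of the remaining 2 bidders over all 3 bands is VistaNet→Band B ($530M), NorthTel→Band D ($728M), total $1258M.
VCG payment = (others' best without Pulse) − (others' welfare with Pulse) = 1258 − 1137 = $121M.

Pulse pays $121M.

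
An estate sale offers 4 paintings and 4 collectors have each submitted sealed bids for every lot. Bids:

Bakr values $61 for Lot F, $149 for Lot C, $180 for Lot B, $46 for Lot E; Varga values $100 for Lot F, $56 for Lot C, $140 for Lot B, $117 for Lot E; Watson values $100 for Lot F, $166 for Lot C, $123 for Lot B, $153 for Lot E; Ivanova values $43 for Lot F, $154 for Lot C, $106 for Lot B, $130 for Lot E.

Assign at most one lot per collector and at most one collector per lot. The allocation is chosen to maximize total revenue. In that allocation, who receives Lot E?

Watson receives Lot E.

Optimal: Bakr→Lot B ($180), Varga→Lot F ($100), Watson→Lot E ($153), Ivanova→Lot C ($154) — total 180+100+153+154 = $587.
Column-greedy (each lot in turn goes to its best remaining collector) gives $576, worse by 11.
Watson's own top lot is Lot C ($166), but forcing Watson→Lot C and reassigning the rest optimally gives only $576 — worse by 11.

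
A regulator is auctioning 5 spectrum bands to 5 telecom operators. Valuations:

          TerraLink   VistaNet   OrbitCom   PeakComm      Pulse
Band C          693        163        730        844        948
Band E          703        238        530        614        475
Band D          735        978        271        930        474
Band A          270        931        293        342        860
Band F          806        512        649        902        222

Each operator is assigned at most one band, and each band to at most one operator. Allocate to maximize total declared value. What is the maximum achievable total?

Max total: $4173M

Optimal: TerraLink→Band E ($703M), VistaNet→Band D ($978M), OrbitCom→Band C ($730M), PeakComm→Band F ($902M), Pulse→Band A ($860M) — total 703+978+730+902+860 = $4173M.
Column-greedy (each band in turn goes to its best remaining operator) gives $3620M, worse by 553.
Next-best assignment: TerraLink→Band E, VistaNet→Band A, OrbitCom→Band F, PeakComm→Band D, Pulse→Band C = $4161M.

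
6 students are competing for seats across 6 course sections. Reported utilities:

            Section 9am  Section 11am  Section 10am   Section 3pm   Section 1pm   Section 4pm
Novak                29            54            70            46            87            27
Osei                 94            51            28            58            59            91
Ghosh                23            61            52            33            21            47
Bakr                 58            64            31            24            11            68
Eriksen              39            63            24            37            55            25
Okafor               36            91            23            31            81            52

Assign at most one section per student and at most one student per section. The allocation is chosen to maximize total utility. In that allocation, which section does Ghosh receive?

Optimal: Novak→Section 1pm (87 points), Osei→Section 9am (94 points), Ghosh→Section 10am (52 points), Bakr→Section 4pm (68 points), Eriksen→Section 3pm (37 points), Okafor→Section 11am (91 points) — total 87+94+52+68+37+91 = 429 points.
Ghosh's own top section is Section 11am (61 points), but forcing Ghosh→Section 11am and reassigning the rest optimally gives only 411 points — worse by 18.

Ghosh receives Section 10am.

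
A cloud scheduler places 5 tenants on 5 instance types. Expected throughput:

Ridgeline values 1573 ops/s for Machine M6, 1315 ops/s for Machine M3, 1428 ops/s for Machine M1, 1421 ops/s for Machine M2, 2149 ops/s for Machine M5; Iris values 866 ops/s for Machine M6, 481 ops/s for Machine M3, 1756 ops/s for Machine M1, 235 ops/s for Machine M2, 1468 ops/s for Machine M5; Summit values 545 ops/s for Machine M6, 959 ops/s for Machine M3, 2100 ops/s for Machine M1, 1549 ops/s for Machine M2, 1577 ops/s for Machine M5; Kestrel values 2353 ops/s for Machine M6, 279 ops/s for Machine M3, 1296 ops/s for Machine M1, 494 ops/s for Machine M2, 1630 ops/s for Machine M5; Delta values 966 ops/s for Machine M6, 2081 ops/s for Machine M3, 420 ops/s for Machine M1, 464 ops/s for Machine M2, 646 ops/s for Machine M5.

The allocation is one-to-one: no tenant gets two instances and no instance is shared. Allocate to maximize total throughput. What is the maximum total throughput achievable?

Max total: 9888 ops/s

Optimal: Ridgeline→Machine M5 (2149 ops/s), Iris→Machine M1 (1756 ops/s), Summit→Machine M2 (1549 ops/s), Kestrel→Machine M6 (2353 ops/s), Delta→Machine M3 (2081 ops/s) — total 2149+1756+1549+2353+2081 = 9888 ops/s.
Column-greedy (each instance in turn goes to its best remaining tenant) gives 9423 ops/s, worse by 465.
Checked against all permutations: 9888 ops/s is optimal.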